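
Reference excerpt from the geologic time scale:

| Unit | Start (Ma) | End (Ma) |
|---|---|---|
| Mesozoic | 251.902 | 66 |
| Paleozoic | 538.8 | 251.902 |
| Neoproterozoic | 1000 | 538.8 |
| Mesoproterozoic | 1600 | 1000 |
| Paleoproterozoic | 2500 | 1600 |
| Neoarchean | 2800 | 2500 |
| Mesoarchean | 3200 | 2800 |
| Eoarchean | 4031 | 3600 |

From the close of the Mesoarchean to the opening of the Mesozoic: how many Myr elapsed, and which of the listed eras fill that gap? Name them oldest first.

The Mesoarchean closes at 2800 Ma and the Mesozoic opens at 251.902 Ma, so the interval is 2800 − 251.902 = 2548.098 Myr.
An era fits inside if it starts at or after 2800 Ma and ends at or before 251.902 Ma; oldest first that gives Neoarchean, Paleoproterozoic, Mesoproterozoic, Neoproterozoic, Paleozoic.

2548.098 million years; Neoarchean, Paleoproterozoic, Mesoproterozoic, Neoproterozoic, Paleozoic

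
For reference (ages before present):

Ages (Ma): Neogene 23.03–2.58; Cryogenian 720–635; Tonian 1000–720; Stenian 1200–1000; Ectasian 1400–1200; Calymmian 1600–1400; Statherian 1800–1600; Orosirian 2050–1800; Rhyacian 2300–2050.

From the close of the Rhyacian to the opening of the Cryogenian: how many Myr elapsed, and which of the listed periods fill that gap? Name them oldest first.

1330 million years; Orosirian, Statherian, Calymmian, Ectasian, Stenian, Tonian

The Rhyacian closes at 2050 Ma and the Cryogenian opens at 720 Ma, so the interval is 2050 − 720 = 1330 Myr.
A period fits inside if it starts at or after 2050 Ma and ends at or before 720 Ma; oldest first that gives Orosirian, Statherian, Calymmian, Ectasian, Stenian, Tonian.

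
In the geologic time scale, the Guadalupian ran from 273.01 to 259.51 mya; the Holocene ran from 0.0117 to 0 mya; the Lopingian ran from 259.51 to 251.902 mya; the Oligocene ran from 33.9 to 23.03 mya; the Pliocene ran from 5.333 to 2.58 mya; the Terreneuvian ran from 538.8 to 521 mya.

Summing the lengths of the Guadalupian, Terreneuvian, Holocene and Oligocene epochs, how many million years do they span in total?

42.1817 million years

Each duration: Guadalupian = 13.5; Terreneuvian = 17.8; Holocene = 0.0117; Oligocene = 10.87.
Sum: 13.5 + 17.8 + 0.0117 + 10.87 = 42.1817 Myr.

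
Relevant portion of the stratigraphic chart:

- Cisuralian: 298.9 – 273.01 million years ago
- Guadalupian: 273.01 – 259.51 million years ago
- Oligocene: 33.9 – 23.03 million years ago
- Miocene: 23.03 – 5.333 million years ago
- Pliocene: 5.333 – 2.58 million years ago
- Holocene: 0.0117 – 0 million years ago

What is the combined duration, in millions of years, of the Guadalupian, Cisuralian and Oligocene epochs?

50.26 million years

Duration is start − end for each: (273.01 − 259.51) + (298.9 − 273.01) + (33.9 − 23.03).
That is 13.5 + 25.89 + 10.87, which totals 50.26 million years.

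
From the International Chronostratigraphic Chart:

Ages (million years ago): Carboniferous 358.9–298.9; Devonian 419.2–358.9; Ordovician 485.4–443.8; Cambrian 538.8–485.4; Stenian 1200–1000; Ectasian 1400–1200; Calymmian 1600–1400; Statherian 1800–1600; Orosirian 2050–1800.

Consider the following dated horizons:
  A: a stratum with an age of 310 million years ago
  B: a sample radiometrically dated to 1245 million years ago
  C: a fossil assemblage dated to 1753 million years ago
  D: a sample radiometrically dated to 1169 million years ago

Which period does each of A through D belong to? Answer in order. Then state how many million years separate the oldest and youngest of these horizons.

A — Carboniferous; B — Ectasian; C — Statherian; D — Stenian; span 1443 million years

A: 310 Ma lies in 358.9–298.9 Ma, so Carboniferous.
B: 1245 Ma lies in 1400–1200 Ma, so Ectasian.
C: 1753 Ma lies in 1800–1600 Ma, so Statherian.
D: 1169 Ma lies in 1200–1000 Ma, so Stenian.
Oldest = 1753 Ma, youngest = 310 Ma → span 1443 Myr.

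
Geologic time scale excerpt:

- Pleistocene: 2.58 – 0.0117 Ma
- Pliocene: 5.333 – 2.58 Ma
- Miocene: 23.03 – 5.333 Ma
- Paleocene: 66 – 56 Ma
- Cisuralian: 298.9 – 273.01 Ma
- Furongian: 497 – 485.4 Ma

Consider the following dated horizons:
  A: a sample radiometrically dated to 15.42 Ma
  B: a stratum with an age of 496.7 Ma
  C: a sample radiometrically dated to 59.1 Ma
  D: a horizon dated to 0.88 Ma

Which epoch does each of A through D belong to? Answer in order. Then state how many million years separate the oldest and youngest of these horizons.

A — Miocene; B — Furongian; C — Paleocene; D — Pleistocene; span 495.82 million years

Match each age against the start–end ranges in the excerpt: A = 15.42 Ma → Miocene (23.03–5.333); B = 496.7 Ma → Furongian (497–485.4); C = 59.1 Ma → Paleocene (66–56); D = 0.88 Ma → Pleistocene (2.58–0.0117).
The largest age is 496.7 Ma and the smallest is 0.88 Ma; their difference is 495.82 Myr.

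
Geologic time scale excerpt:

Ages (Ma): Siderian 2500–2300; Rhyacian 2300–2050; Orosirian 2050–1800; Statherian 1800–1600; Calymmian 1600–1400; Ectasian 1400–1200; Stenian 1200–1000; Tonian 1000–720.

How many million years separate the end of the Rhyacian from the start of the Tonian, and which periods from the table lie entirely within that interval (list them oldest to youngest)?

End of Rhyacian = 2050 Ma; start of Tonian = 1000 Ma.
Gap = 2050 − 1000 = 1050 Myr.
Periods wholly inside 2050–1000 Ma: Orosirian (2050–1800), Statherian (1800–1600), Calymmian (1600–1400), Ectasian (1400–1200), Stenian (1200–1000).

1050 million years; Orosirian, Statherian, Calymmian, Ectasian, Stenian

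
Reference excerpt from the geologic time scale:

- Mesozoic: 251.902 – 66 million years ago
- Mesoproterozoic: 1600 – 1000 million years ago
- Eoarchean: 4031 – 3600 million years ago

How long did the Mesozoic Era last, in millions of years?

251.902 − 66 = 185.902 million years.

185.902 million years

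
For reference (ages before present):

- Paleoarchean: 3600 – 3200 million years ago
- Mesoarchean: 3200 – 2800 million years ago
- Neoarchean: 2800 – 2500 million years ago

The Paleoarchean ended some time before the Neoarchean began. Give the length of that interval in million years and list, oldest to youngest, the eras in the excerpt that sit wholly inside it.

The Paleoarchean closes at 3200 Ma and the Neoarchean opens at 2800 Ma, so the interval is 3200 − 2800 = 400 Myr.
An era fits inside if it starts at or after 3200 Ma and ends at or before 2800 Ma; oldest first that gives Mesoarchean.

400 million years; Mesoarchean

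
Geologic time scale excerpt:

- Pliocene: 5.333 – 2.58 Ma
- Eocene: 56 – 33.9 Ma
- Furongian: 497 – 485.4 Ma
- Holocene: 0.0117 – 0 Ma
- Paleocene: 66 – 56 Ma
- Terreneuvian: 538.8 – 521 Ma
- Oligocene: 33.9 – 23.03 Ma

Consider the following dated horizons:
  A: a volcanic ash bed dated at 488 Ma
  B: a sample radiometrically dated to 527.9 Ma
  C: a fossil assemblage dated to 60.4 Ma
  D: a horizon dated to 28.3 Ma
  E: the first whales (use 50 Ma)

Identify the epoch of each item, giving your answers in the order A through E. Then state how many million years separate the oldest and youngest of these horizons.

Match each age against the start–end ranges in the excerpt: A = 488 Ma → Furongian (497–485.4); B = 527.9 Ma → Terreneuvian (538.8–521); C = 60.4 Ma → Paleocene (66–56); D = 28.3 Ma → Oligocene (33.9–23.03); E = 50 Ma → Eocene (56–33.9).
The largest age is 527.9 Ma and the smallest is 28.3 Ma; their difference is 499.6 Myr.

A — Furongian; B — Terreneuvian; C — Paleocene; D — Oligocene; E — Eocene; span 499.6 million years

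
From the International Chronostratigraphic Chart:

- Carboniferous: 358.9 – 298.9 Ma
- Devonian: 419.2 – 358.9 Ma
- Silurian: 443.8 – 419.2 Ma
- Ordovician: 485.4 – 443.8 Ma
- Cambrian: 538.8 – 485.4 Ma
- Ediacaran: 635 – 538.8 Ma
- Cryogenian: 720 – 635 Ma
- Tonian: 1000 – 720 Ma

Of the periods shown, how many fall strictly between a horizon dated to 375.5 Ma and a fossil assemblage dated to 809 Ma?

5

809 Ma sits inside the Tonian (1000–720) and 375.5 Ma inside the Devonian (419.2–358.9); neither of those is wholly between the two dates.
The listed periods lying completely between them are Cryogenian, Ediacaran, Cambrian, Ordovician, Silurian — 5 in all.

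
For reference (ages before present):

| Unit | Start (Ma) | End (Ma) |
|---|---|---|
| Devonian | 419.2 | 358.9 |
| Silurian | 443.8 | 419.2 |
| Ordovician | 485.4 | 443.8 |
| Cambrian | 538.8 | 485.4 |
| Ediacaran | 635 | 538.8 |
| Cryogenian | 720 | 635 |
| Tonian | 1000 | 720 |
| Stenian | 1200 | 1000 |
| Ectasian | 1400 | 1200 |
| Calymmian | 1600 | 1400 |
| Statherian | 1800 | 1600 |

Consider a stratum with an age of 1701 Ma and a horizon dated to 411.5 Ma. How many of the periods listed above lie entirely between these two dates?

1701 Ma sits inside the Statherian (1800–1600) and 411.5 Ma inside the Devonian (419.2–358.9); neither of those is wholly between the two dates.
The listed periods lying completely between them are Calymmian, Ectasian, Stenian, Tonian, Cryogenian, Ediacaran, Cambrian, Ordovician, Silurian — 9 in all.

9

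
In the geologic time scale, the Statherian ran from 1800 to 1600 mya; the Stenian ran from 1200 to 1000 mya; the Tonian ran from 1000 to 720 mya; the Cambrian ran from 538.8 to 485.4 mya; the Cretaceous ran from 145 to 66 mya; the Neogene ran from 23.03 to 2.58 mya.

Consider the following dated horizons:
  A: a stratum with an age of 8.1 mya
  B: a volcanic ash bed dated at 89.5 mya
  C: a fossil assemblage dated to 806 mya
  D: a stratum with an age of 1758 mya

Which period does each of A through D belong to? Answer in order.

A: 8.1 Ma lies in 23.03–2.58 Ma, so Neogene.
B: 89.5 Ma lies in 145–66 Ma, so Cretaceous.
C: 806 Ma lies in 1000–720 Ma, so Tonian.
D: 1758 Ma lies in 1800–1600 Ma, so Statherian.

A — Neogene; B — Cretaceous; C — Tonian; D — Statherian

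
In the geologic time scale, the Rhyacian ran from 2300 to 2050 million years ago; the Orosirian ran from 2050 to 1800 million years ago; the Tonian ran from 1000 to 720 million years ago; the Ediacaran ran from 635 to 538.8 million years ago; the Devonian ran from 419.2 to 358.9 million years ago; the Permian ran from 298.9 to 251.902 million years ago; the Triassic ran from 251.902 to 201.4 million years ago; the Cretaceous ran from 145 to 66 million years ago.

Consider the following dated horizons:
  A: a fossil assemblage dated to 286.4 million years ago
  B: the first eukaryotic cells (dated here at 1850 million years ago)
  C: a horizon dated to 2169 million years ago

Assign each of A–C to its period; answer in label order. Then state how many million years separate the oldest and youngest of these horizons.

Match each age against the start–end ranges in the excerpt: A = 286.4 Ma → Permian (298.9–251.902); B = 1850 Ma → Orosirian (2050–1800); C = 2169 Ma → Rhyacian (2300–2050).
The largest age is 2169 Ma and the smallest is 286.4 Ma; their difference is 1882.6 Myr.

A — Permian; B — Orosirian; C — Rhyacian; span 1882.6 million years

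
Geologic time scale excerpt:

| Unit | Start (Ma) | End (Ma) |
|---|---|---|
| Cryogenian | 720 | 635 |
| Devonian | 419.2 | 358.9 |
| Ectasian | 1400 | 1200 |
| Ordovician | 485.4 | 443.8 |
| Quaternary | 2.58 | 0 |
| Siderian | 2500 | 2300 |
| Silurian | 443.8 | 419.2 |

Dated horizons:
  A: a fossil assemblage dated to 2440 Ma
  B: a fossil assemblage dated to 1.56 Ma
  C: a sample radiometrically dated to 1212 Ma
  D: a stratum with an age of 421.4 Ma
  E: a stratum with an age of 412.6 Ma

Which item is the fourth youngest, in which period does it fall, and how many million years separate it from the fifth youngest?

Sorted youngest-first by Ma: B (1.56), E (412.6), D (421.4), C (1212), A (2440).
The fourth youngest is C at 1212 Ma, which lies in 1400–1200 Ma: the Ectasian.
The fifth youngest is A at 2440 Ma; separation = |1212 − 2440| = 1228 Myr.

C, in the Ectasian; 1228 million years to A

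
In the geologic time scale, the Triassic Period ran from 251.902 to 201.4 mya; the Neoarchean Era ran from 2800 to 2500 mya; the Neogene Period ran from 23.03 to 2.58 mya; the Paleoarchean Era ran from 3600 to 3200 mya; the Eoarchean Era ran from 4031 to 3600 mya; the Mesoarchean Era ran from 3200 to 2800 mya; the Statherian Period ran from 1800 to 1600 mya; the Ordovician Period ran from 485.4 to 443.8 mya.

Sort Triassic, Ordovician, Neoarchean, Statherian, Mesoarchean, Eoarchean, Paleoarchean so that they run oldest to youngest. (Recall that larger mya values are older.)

The oldest of these is Eoarchean (starts 4031 Ma) and the youngest is Triassic (ends 201.4 Ma).
In between, by decreasing start age: Paleoarchean (3600), Mesoarchean (3200), Neoarchean (2800), Statherian (1800), Ordovician (485.4).

Eoarchean, then Paleoarchean, then Mesoarchean, then Neoarchean, then Statherian, then Ordovician, then Triassic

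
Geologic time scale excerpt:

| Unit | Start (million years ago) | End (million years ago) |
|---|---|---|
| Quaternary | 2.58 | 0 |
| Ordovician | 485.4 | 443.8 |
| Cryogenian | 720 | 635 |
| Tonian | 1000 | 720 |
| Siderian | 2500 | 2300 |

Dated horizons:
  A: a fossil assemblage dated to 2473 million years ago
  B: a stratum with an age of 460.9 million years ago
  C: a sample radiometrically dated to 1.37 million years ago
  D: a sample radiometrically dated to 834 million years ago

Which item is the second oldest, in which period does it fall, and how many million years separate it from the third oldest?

Larger Ma means older, so oldest first: A 2473 > D 834 > B 460.9 > C 1.37.
Counting 2 along gives D (834 Ma); the excerpt puts that inside the Tonian, 1000–720 Ma.
Next in line is B (460.9 Ma), and 834 − 460.9 = 373.1 Myr.

D, in the Tonian; 373.1 million years to B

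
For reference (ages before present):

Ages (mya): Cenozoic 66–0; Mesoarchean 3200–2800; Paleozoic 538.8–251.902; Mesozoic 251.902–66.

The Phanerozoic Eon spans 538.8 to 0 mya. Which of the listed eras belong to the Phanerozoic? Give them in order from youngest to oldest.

Cenozoic, Mesozoic, Paleozoic

Eras with both bounds inside 538.8–0 Ma: Cenozoic (66–0), Mesozoic (251.902–66), Paleozoic (538.8–251.902).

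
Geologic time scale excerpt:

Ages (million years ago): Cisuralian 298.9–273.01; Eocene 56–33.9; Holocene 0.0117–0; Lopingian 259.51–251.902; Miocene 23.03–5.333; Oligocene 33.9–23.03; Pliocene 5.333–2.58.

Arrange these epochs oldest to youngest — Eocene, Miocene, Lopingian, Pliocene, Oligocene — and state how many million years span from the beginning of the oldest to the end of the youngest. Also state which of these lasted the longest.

Start ages (Ma): Lopingian 259.51, Eocene 56, Oligocene 33.9, Miocene 23.03, Pliocene 5.333.
Ordered oldest to youngest: Lopingian, Eocene, Oligocene, Miocene, Pliocene.
Span = 259.51 − 2.58 = 256.93 Myr.
Durations: Oligocene 10.87, Eocene 22.1, Pliocene 2.753, Miocene 17.697, Lopingian 7.608 → longest is Eocene (22.1 Myr).

Lopingian → Eocene → Oligocene → Miocene → Pliocene; total span 256.93 Myr; longest is Eocene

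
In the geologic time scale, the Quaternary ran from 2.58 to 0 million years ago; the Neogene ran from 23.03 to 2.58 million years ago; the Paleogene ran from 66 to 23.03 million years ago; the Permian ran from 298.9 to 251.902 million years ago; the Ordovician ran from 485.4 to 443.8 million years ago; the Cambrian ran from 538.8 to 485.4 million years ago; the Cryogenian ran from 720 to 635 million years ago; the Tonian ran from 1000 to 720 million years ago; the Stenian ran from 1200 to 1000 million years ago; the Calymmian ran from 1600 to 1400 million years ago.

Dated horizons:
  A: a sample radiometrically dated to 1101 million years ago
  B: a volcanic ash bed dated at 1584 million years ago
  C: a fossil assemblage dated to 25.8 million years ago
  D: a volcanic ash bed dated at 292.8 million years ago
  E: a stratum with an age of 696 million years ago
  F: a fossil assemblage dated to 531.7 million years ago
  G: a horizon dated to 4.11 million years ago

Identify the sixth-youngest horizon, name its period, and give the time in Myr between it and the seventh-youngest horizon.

Sorted youngest-first by Ma: G (4.11), C (25.8), D (292.8), F (531.7), E (696), A (1101), B (1584).
The sixth youngest is A at 1101 Ma, which lies in 1200–1000 Ma: the Stenian.
The seventh youngest is B at 1584 Ma; separation = |1101 − 1584| = 483 Myr.

A, in the Stenian; 483 million years to B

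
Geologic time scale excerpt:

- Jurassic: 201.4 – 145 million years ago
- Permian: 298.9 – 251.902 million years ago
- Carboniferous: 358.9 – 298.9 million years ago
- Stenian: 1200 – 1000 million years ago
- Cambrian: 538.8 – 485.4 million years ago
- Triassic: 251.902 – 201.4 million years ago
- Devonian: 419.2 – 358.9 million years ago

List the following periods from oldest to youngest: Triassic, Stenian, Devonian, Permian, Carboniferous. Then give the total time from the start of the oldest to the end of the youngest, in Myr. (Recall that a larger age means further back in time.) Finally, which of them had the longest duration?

From the excerpt: Triassic 251.902–201.4; Stenian 1200–1000; Devonian 419.2–358.9; Permian 298.9–251.902; Carboniferous 358.9–298.9 (Ma).
Larger Ma is earlier, so the oldest is Stenian and the youngest is Triassic; oldest to youngest: Stenian, Devonian, Carboniferous, Permian, Triassic.
Oldest start 1200 minus youngest end 201.4 gives 998.6 Myr overall.
Individual lengths (start − end): Triassic 50.502; Carboniferous 60; Permian 46.998; Stenian 200; Devonian 60.3. The largest is Stenian at 200 Myr.

Stenian → Devonian → Carboniferous → Permian → Triassic; total span 998.6 Myr; longest is Stenian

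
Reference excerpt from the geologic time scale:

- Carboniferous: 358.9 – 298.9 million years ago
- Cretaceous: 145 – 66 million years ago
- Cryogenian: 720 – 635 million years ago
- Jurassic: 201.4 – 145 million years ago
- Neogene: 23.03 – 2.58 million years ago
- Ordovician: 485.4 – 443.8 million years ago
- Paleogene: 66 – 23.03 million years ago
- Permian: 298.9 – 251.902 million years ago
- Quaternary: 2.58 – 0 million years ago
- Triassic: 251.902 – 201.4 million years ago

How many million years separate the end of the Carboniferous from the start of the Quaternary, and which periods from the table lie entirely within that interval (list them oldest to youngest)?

End of Carboniferous = 298.9 Ma; start of Quaternary = 2.58 Ma.
Gap = 298.9 − 2.58 = 296.32 Myr.
Periods wholly inside 298.9–2.58 Ma: Permian (298.9–251.902), Triassic (251.902–201.4), Jurassic (201.4–145), Cretaceous (145–66), Paleogene (66–23.03), Neogene (23.03–2.58).

296.32 million years; Permian, Triassic, Jurassic, Cretaceous, Paleogene, Neogene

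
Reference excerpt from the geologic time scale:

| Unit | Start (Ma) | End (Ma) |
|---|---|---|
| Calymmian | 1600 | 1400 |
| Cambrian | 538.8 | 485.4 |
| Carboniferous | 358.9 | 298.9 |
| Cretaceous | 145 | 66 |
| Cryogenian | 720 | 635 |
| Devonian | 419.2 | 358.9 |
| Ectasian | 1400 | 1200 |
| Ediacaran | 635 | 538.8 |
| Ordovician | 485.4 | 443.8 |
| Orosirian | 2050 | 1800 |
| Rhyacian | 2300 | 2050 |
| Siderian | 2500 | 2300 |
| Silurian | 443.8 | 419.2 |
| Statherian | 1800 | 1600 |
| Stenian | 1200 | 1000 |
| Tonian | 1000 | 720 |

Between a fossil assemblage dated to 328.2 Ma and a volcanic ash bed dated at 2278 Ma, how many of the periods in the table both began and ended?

12

The older date is 2278 Ma and the younger is 328.2 Ma.
Periods with start < 2278 and end > 328.2 Ma: Orosirian (2050–1800), Statherian (1800–1600), Calymmian (1600–1400), Ectasian (1400–1200), Stenian (1200–1000), Tonian (1000–720), Cryogenian (720–635), Ediacaran (635–538.8), Cambrian (538.8–485.4), Ordovician (485.4–443.8), Silurian (443.8–419.2), Devonian (419.2–358.9).
That is 12 complete periods.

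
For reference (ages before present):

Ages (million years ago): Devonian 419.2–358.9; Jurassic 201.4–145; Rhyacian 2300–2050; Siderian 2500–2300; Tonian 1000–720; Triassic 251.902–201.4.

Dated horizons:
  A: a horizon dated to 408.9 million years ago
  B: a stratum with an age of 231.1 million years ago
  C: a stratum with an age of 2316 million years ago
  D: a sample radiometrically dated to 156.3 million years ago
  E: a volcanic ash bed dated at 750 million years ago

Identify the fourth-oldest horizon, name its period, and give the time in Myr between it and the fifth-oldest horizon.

Sorted oldest-first by Ma: C (2316), E (750), A (408.9), B (231.1), D (156.3).
The fourth oldest is B at 231.1 Ma, which lies in 251.902–201.4 Ma: the Triassic.
The fifth oldest is D at 156.3 Ma; separation = |231.1 − 156.3| = 74.8 Myr.

B, in the Triassic; 74.8 million years to D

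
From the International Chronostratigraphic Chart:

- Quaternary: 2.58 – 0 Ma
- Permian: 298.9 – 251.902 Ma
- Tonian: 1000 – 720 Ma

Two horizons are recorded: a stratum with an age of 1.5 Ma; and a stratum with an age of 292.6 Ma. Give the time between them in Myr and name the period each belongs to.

Elapsed time: 292.6 − 1.5 = 291.1 Myr.
1.5 Ma lies within 2.58–0 Ma: Quaternary.
292.6 Ma lies within 298.9–251.902 Ma: Permian.

291.1 million years apart; the first in the Quaternary, the second in the Permian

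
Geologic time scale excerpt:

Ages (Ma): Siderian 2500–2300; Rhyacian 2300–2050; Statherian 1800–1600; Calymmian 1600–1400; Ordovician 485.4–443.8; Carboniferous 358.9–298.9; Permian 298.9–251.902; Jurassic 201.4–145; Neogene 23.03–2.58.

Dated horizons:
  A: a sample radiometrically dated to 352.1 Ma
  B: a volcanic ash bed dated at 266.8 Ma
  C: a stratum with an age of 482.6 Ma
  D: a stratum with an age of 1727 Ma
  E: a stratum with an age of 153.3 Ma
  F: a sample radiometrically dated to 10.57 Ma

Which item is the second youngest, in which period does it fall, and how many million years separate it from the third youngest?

E, in the Jurassic; 113.5 million years to B

Smaller Ma means younger, so youngest first: F 10.57 < E 153.3 < B 266.8 < A 352.1 < C 482.6 < D 1727.
Counting 2 along gives E (153.3 Ma); the excerpt puts that inside the Jurassic, 201.4–145 Ma.
Next in line is B (266.8 Ma), and 266.8 − 153.3 = 113.5 Myr.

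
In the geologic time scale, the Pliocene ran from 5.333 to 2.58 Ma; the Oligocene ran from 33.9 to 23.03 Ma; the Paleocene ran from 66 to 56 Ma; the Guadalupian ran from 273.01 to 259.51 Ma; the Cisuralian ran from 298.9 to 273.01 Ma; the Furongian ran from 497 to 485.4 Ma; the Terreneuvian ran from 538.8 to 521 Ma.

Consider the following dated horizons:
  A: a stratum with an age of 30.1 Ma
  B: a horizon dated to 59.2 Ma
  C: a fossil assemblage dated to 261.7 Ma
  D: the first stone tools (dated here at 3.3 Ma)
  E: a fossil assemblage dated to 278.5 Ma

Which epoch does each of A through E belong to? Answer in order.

Match each age against the start–end ranges in the excerpt: A = 30.1 Ma → Oligocene (33.9–23.03); B = 59.2 Ma → Paleocene (66–56); C = 261.7 Ma → Guadalupian (273.01–259.51); D = 3.3 Ma → Pliocene (5.333–2.58); E = 278.5 Ma → Cisuralian (298.9–273.01).

A — Oligocene; B — Paleocene; C — Guadalupian; D — Pliocene; E — Cisuralian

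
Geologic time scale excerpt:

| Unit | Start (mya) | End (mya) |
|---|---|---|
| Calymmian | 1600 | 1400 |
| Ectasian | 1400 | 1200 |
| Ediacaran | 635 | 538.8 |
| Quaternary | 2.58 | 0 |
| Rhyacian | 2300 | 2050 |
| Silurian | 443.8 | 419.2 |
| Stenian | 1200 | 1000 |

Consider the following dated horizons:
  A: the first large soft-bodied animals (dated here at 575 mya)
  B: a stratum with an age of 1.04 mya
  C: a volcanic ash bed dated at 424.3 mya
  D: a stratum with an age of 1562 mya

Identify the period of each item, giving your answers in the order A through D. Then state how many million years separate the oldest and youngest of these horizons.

A — Ediacaran; B — Quaternary; C — Silurian; D — Calymmian; span 1560.96 million years

A: 575 Ma lies in 635–538.8 Ma, so Ediacaran.
B: 1.04 Ma lies in 2.58–0 Ma, so Quaternary.
C: 424.3 Ma lies in 443.8–419.2 Ma, so Silurian.
D: 1562 Ma lies in 1600–1400 Ma, so Calymmian.
Oldest = 1562 Ma, youngest = 1.04 Ma → span 1560.96 Myr.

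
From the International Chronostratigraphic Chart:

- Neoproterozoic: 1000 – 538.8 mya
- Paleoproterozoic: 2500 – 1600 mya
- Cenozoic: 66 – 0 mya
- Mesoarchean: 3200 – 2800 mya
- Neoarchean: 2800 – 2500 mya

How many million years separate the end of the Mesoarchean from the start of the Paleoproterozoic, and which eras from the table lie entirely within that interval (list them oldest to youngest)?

The Mesoarchean closes at 2800 Ma and the Paleoproterozoic opens at 2500 Ma, so the interval is 2800 − 2500 = 300 Myr.
An era fits inside if it starts at or after 2800 Ma and ends at or before 2500 Ma; oldest first that gives Neoarchean.

300 million years; Neoarchean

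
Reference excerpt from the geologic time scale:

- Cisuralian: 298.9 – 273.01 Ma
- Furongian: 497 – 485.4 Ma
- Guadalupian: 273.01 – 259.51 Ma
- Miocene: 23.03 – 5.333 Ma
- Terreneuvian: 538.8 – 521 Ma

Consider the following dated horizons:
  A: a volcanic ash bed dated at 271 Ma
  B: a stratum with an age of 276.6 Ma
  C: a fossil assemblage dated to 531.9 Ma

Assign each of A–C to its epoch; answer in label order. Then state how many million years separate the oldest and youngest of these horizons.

Match each age against the start–end ranges in the excerpt: A = 271 Ma → Guadalupian (273.01–259.51); B = 276.6 Ma → Cisuralian (298.9–273.01); C = 531.9 Ma → Terreneuvian (538.8–521).
The largest age is 531.9 Ma and the smallest is 271 Ma; their difference is 260.9 Myr.

A — Guadalupian; B — Cisuralian; C — Terreneuvian; span 260.9 million years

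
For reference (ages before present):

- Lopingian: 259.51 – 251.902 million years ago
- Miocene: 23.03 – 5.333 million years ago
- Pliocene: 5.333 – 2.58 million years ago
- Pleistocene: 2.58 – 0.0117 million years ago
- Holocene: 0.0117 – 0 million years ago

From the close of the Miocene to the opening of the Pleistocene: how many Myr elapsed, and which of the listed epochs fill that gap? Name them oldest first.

The Miocene closes at 5.333 Ma and the Pleistocene opens at 2.58 Ma, so the interval is 5.333 − 2.58 = 2.753 Myr.
An epoch fits inside if it starts at or after 5.333 Ma and ends at or before 2.58 Ma; oldest first that gives Pliocene.

2.753 million years; Pliocene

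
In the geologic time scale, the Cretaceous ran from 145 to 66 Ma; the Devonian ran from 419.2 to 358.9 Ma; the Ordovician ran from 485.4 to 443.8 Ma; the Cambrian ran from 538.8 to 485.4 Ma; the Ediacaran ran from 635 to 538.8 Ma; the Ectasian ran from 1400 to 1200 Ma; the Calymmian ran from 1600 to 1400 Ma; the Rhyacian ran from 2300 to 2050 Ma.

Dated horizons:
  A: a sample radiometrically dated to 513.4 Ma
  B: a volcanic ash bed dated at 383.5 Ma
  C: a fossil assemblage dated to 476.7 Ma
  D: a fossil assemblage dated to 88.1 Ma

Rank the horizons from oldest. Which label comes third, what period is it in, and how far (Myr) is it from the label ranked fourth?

B, in the Devonian; 295.4 million years to D

Larger Ma means older, so oldest first: A 513.4 > C 476.7 > B 383.5 > D 88.1.
Counting 3 along gives B (383.5 Ma); the excerpt puts that inside the Devonian, 419.2–358.9 Ma.
Next in line is D (88.1 Ma), and 383.5 − 88.1 = 295.4 Myr.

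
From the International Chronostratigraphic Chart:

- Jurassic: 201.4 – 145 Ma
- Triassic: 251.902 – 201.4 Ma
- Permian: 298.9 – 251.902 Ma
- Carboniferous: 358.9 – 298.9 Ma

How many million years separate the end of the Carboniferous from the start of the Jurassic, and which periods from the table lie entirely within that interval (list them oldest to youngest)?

97.5 million years; Permian, Triassic

End of Carboniferous = 298.9 Ma; start of Jurassic = 201.4 Ma.
Gap = 298.9 − 201.4 = 97.5 Myr.
Periods wholly inside 298.9–201.4 Ma: Permian (298.9–251.902), Triassic (251.902–201.4).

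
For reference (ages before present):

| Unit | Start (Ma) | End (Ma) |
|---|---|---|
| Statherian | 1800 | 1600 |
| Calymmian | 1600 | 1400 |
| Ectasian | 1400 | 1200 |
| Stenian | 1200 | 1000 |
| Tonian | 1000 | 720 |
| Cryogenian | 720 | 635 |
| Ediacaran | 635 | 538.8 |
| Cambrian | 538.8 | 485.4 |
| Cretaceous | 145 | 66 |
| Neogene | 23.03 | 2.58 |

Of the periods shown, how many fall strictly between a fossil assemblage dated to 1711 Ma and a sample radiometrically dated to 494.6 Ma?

1711 Ma sits inside the Statherian (1800–1600) and 494.6 Ma inside the Cambrian (538.8–485.4); neither of those is wholly between the two dates.
The listed periods lying completely between them are Calymmian, Ectasian, Stenian, Tonian, Cryogenian, Ediacaran — 6 in all.

6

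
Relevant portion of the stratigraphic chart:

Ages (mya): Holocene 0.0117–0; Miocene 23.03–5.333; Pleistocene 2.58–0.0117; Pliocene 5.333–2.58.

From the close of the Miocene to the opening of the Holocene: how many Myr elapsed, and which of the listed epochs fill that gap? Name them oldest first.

End of Miocene = 5.333 Ma; start of Holocene = 0.0117 Ma.
Gap = 5.333 − 0.0117 = 5.3213 Myr.
Epochs wholly inside 5.333–0.0117 Ma: Pliocene (5.333–2.58), Pleistocene (2.58–0.0117).

5.3213 million years; Pliocene, Pleistocene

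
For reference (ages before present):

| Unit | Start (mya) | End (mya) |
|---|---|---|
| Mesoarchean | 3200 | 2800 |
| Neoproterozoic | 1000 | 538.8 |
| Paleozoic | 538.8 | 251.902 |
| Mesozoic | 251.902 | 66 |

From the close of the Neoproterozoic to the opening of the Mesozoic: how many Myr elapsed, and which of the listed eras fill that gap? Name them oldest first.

End of Neoproterozoic = 538.8 Ma; start of Mesozoic = 251.902 Ma.
Gap = 538.8 − 251.902 = 286.898 Myr.
Eras wholly inside 538.8–251.902 Ma: Paleozoic (538.8–251.902).

286.898 million years; Paleozoic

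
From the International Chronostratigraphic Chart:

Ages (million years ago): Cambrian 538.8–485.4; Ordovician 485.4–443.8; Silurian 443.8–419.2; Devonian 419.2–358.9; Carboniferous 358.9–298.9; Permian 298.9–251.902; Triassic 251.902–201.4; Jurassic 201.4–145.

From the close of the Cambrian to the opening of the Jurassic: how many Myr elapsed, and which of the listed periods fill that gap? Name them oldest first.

284 million years; Ordovician, Silurian, Devonian, Carboniferous, Permian, Triassic

End of Cambrian = 485.4 Ma; start of Jurassic = 201.4 Ma.
Gap = 485.4 − 201.4 = 284 Myr.
Periods wholly inside 485.4–201.4 Ma: Ordovician (485.4–443.8), Silurian (443.8–419.2), Devonian (419.2–358.9), Carboniferous (358.9–298.9), Permian (298.9–251.902), Triassic (251.902–201.4).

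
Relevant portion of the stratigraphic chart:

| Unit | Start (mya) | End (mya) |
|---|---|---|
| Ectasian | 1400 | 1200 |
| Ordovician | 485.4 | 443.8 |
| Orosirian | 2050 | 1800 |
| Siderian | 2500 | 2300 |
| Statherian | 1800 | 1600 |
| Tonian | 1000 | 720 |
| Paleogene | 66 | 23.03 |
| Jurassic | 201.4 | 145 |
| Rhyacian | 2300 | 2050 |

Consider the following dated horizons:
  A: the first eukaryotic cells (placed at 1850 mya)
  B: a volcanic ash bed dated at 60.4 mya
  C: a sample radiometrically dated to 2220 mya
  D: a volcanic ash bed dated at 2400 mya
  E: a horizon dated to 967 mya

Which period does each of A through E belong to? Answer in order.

A: 1850 Ma lies in 2050–1800 Ma, so Orosirian.
B: 60.4 Ma lies in 66–23.03 Ma, so Paleogene.
C: 2220 Ma lies in 2300–2050 Ma, so Rhyacian.
D: 2400 Ma lies in 2500–2300 Ma, so Siderian.
E: 967 Ma lies in 1000–720 Ma, so Tonian.

A — Orosirian; B — Paleogene; C — Rhyacian; D — Siderian; E — Tonian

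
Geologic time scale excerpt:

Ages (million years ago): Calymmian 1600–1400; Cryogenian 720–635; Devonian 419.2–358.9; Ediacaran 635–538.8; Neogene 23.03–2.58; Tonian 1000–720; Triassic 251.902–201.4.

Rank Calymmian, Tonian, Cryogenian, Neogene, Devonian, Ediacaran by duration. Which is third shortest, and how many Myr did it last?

Cryogenian, 85 million years

Durations: Calymmian 200; Tonian 280; Cryogenian 85; Neogene 20.45; Devonian 60.3; Ediacaran 96.2 Myr.
Sorted shortest-first: Neogene (20.45), Devonian (60.3), Cryogenian (85), Ediacaran (96.2), Calymmian (200), Tonian (280).
The third shortest is Cryogenian at 85 Myr.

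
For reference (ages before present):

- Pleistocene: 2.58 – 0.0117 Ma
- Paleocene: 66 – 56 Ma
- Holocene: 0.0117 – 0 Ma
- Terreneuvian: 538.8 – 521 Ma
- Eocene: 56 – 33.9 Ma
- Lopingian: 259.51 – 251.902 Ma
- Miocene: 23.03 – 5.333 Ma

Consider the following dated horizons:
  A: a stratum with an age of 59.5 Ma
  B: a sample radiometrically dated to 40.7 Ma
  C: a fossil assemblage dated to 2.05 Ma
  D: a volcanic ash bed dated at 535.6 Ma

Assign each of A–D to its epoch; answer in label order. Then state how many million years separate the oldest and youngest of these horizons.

Match each age against the start–end ranges in the excerpt: A = 59.5 Ma → Paleocene (66–56); B = 40.7 Ma → Eocene (56–33.9); C = 2.05 Ma → Pleistocene (2.58–0.0117); D = 535.6 Ma → Terreneuvian (538.8–521).
The largest age is 535.6 Ma and the smallest is 2.05 Ma; their difference is 533.55 Myr.

A — Paleocene; B — Eocene; C — Pleistocene; D — Terreneuvian; span 533.55 million years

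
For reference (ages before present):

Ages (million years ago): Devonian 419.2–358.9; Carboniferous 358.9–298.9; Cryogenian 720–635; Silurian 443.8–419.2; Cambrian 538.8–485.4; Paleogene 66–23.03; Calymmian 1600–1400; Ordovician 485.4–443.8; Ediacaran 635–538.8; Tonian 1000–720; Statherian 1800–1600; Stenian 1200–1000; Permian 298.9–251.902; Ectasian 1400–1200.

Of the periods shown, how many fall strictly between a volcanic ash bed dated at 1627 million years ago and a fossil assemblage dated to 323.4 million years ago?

10

The older date is 1627 Ma and the younger is 323.4 Ma.
Periods with start < 1627 and end > 323.4 Ma: Calymmian (1600–1400), Ectasian (1400–1200), Stenian (1200–1000), Tonian (1000–720), Cryogenian (720–635), Ediacaran (635–538.8), Cambrian (538.8–485.4), Ordovician (485.4–443.8), Silurian (443.8–419.2), Devonian (419.2–358.9).
That is 10 complete periods.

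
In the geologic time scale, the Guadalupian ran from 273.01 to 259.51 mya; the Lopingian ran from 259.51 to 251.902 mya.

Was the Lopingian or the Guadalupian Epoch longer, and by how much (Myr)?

Guadalupian, by 5.892 million years

Lopingian: 259.51 − 251.902 = 7.608 Myr.
Guadalupian: 273.01 − 259.51 = 13.5 Myr.
Difference: 13.5 − 7.608 = 5.892 Myr, so the Guadalupian was longer.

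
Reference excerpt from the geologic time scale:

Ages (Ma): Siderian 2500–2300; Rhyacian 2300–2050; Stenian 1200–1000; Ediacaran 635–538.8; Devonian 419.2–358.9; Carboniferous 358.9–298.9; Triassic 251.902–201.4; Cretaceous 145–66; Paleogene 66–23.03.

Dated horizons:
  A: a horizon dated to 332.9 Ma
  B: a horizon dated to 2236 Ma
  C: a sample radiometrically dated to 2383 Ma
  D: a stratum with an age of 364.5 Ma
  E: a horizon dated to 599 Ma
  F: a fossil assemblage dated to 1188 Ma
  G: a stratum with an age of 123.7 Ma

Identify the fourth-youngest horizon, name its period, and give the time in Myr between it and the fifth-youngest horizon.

Smaller Ma means younger, so youngest first: G 123.7 < A 332.9 < D 364.5 < E 599 < F 1188 < B 2236 < C 2383.
Counting 4 along gives E (599 Ma); the excerpt puts that inside the Ediacaran, 635–538.8 Ma.
Next in line is F (1188 Ma), and 1188 − 599 = 589 Myr.

E, in the Ediacaran; 589 million years to F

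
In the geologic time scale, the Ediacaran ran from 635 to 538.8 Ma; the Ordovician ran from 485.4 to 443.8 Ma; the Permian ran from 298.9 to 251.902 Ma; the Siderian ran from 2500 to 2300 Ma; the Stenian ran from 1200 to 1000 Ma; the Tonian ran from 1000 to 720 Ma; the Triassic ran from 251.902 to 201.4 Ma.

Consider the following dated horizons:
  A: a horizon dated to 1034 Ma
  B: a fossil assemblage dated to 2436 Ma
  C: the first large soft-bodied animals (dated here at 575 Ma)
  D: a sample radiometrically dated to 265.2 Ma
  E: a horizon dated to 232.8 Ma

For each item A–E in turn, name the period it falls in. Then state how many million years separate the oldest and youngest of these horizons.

A: 1034 Ma lies in 1200–1000 Ma, so Stenian.
B: 2436 Ma lies in 2500–2300 Ma, so Siderian.
C: 575 Ma lies in 635–538.8 Ma, so Ediacaran.
D: 265.2 Ma lies in 298.9–251.902 Ma, so Permian.
E: 232.8 Ma lies in 251.902–201.4 Ma, so Triassic.
Oldest = 2436 Ma, youngest = 232.8 Ma → span 2203.2 Myr.

A — Stenian; B — Siderian; C — Ediacaran; D — Permian; E — Triassic; span 2203.2 million years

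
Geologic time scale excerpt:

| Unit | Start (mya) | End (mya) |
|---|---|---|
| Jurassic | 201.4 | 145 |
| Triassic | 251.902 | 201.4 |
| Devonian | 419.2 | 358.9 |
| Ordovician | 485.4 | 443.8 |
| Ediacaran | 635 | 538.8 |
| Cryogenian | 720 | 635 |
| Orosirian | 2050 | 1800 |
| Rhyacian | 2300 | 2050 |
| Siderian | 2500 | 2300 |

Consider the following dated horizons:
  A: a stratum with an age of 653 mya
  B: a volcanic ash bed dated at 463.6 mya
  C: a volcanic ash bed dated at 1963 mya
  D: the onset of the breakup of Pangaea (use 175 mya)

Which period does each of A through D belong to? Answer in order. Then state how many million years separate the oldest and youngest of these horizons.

A: 653 Ma lies in 720–635 Ma, so Cryogenian.
B: 463.6 Ma lies in 485.4–443.8 Ma, so Ordovician.
C: 1963 Ma lies in 2050–1800 Ma, so Orosirian.
D: 175 Ma lies in 201.4–145 Ma, so Jurassic.
Oldest = 1963 Ma, youngest = 175 Ma → span 1788 Myr.

A — Cryogenian; B — Ordovician; C — Orosirian; D — Jurassic; span 1788 million years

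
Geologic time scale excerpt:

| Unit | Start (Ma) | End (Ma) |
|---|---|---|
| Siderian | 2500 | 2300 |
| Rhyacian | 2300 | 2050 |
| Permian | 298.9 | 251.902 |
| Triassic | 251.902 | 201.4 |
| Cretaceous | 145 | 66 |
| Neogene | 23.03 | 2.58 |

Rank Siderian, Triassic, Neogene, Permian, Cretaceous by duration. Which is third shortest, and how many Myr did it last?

Triassic, 50.502 million years

Start − end for each: Siderian 2500 − 2300 = 200; Triassic 251.902 − 201.4 = 50.502; Neogene 23.03 − 2.58 = 20.45; Permian 298.9 − 251.902 = 46.998; Cretaceous 145 − 66 = 79.
Ranking these from shortest: Neogene < Permian < Triassic < Cretaceous < Siderian.
Position 3 in that ranking is Triassic, which lasted 50.502 Myr.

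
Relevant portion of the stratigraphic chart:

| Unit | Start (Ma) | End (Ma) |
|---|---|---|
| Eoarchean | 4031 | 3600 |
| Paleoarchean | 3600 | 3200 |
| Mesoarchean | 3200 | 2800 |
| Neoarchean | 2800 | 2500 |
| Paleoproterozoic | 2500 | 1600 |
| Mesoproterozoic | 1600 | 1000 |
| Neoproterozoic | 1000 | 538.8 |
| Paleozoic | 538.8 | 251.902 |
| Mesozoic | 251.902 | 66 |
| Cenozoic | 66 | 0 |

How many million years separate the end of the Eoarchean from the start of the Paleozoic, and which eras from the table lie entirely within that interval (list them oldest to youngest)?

End of Eoarchean = 3600 Ma; start of Paleozoic = 538.8 Ma.
Gap = 3600 − 538.8 = 3061.2 Myr.
Eras wholly inside 3600–538.8 Ma: Paleoarchean (3600–3200), Mesoarchean (3200–2800), Neoarchean (2800–2500), Paleoproterozoic (2500–1600), Mesoproterozoic (1600–1000), Neoproterozoic (1000–538.8).

3061.2 million years; Paleoarchean, Mesoarchean, Neoarchean, Paleoproterozoic, Mesoproterozoic, Neoproterozoic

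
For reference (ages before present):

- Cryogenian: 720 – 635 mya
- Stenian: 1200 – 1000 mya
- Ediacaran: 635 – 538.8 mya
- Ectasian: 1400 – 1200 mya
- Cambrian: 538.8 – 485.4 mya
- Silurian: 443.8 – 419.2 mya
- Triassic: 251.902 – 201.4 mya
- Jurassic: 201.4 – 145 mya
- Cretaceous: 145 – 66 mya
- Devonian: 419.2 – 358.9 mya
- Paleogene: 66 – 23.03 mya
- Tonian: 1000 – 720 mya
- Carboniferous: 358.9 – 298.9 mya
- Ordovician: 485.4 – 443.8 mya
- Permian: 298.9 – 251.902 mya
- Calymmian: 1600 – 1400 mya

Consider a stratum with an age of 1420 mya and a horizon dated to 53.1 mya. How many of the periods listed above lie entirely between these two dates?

1420 Ma sits inside the Calymmian (1600–1400) and 53.1 Ma inside the Paleogene (66–23.03); neither of those is wholly between the two dates.
The listed periods lying completely between them are Ectasian, Stenian, Tonian, Cryogenian, Ediacaran, Cambrian, Ordovician, Silurian, Devonian, Carboniferous, Permian, Triassic, Jurassic, Cretaceous — 14 in all.

14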